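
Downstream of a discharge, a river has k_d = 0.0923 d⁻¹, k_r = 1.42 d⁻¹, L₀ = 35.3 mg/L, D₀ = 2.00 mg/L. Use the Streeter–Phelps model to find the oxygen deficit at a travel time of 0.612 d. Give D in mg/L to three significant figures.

D ≈ 2.13 mg/L

k_d L₀/(k_r−k_d) = 0.0923×35.3/(1.42−0.0923) = 3.258/1.328 = 2.454 mg/L.
e^(−k_d t) = e^(−0.0923×0.6120) = 0.9451; e^(−k_r t) = e^(−1.42×0.6120) = 0.4194.
D = 2.454 × (0.9451 − 0.4194) + 2.00 × 0.4194 = 1.290 + 0.8387 = 2.129 mg/L.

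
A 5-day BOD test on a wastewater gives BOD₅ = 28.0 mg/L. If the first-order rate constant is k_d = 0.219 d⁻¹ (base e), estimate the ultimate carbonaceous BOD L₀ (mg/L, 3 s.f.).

BOD₅ = L₀(1 − e^(−5k_d)) ⇒ L₀ = BOD₅ / (1 − e^(−5×0.219))
= 28.0 / (1 − 0.3345) = 28.0 / 0.6655 = 42.08 mg/L.

L₀ ≈ 42.1 mg/L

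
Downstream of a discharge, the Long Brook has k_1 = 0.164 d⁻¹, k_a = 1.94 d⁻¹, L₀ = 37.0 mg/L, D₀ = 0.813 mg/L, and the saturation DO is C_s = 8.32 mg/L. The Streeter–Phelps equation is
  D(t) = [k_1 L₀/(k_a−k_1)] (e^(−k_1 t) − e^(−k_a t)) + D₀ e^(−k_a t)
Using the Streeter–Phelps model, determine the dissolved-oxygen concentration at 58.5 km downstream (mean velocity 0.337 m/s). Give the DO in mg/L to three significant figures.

DO ≈ 5.92 mg/L

Travel time t = x/v = 58.5 km / (0.337 m/s) = 58500 m / 0.337 m/s = 173600 s = 2.009 d.
k_1 L₀/(k_a−k_1) = 0.164×37.0/(1.94−0.164) = 6.068/1.776 = 3.417 mg/L.
e^(−k_1 t) = e^(−0.164×2.009) = 0.7193; e^(−k_a t) = e^(−1.94×2.009) = 0.02029.
D = 3.417 × (0.7193 − 0.02029) + 0.813 × 0.02029 = 2.388 + 0.01649 = 2.405 mg/L.
DO = C_s − D = 8.32 − 2.405 = 5.915 mg/L.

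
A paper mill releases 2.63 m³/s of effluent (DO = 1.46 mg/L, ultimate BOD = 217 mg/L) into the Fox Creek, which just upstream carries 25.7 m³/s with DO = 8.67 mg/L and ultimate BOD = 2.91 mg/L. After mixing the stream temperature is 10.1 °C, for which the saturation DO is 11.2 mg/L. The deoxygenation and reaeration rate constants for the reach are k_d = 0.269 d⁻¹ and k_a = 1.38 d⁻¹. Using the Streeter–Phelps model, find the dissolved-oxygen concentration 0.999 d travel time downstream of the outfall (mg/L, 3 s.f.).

DO ≈ 7.57 mg/L

Mixed DO = (25.7×8.67 + 2.63×1.46)/(25.7+2.63) = 226.7/28.33 = 8.001 mg/L.
Mixed L₀ = (25.7×2.91 + 2.63×217)/(28.33) = 645.5/28.33 = 22.78 mg/L.
Initial deficit D₀ = C_s − DO₀ = 11.2 − 8.001 = 3.199 mg/L.
D(0.999) = [0.269×22.78/(1.38−0.269)](e^(−0.269×0.999) − e^(−1.38×0.999)) + 3.199 e^(−1.38×0.999)
= 5.517 × (0.7643 − 0.2519) + 3.199 × 0.2519 = 3.633 mg/L.
DO = 11.2 − 3.633 = 7.567 mg/L.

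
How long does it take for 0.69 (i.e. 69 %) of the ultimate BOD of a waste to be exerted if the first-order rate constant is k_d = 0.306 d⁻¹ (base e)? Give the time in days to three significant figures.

y/L₀ = 1 − e^(−k_d t) = 0.69 ⇒ e^(−k_d t) = 0.310
t = −ln(0.310) / 0.306 = 1.171 / 0.306 = 3.827 d.

t ≈ 3.83 d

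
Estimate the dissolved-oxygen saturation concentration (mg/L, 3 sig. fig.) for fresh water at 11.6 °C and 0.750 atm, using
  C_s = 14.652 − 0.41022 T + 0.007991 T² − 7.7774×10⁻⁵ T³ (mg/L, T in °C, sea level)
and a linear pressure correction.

At sea level: C_s = 14.652 − 0.41022×11.6 + 0.007991×11.6² − 7.7774×10⁻⁵×11.6³ = 10.85 mg/L.
Pressure correction: C_s' = 10.85 × 0.750 = 8.135 mg/L.

C_s ≈ 8.14 mg/L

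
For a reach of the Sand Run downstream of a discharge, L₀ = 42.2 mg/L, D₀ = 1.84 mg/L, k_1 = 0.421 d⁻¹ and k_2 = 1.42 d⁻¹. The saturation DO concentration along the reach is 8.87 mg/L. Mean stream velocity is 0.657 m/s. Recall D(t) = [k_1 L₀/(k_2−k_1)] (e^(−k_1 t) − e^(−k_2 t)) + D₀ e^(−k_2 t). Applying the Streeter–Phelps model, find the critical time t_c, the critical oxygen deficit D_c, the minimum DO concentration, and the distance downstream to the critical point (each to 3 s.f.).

t_c ≈ 1.11 d; D_c ≈ 7.85 mg/L; min DO ≈ 1.02 mg/L; x_c ≈ 62.9 km

At the critical point dD/dt = 0, so k_1 L₀ e^(−k_1 t) = k_2 D. Substituting D(t) from the Streeter–Phelps equation and solving for t gives
t_c = ln[(k_2/k_1)(1 − D₀(k_2−k_1)/(k_1 L₀))] / (k_2−k_1).
Here k_2−k_1 = 0.9990 d⁻¹ and 1 − D₀(k_2−k_1)/(k_1 L₀) = 1 − 1.84×0.9990/(0.421×42.2) = 0.8965, so
t_c = ln(3.373 × 0.8965) / 0.9990 = 1.107 / 0.9990 = 1.108 d.
L(t_c) = L₀ e^(−k_1 t_c) = 42.2 × 0.6273 = 26.47 mg/L, and at the critical point k_2 D_c = k_1 L, so D_c = (0.421/1.42) × 26.47 = 7.848 mg/L.
Minimum DO = C_s − D_c = 8.87 − 7.848 = 1.022 mg/L.
x_c = v t_c = 0.657 m/s × 1.108 d × 86400 s/d = 62880 m ≈ 62.9 km.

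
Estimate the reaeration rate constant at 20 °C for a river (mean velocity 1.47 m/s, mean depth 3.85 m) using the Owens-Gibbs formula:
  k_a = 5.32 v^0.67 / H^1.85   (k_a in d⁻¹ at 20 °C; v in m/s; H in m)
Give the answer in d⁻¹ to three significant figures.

k_a = 5.32 × 1.47^0.67 / 3.85^1.85 = 5.32 × 1.295 / 12.11 = 0.5687 d⁻¹.

k_a ≈ 0.569 d⁻¹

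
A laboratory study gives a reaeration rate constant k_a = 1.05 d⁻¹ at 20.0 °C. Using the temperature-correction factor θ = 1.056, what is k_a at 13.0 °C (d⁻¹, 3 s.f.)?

k_a(T₂) = k_a(T₁) · θ^(T₂−T₁) = 1.05 × 1.056^(13.0−20.0)
= 1.05 × 1.056^-7.00 = 1.05 × 0.6829 = 0.7170 d⁻¹.

k_a ≈ 0.717 d⁻¹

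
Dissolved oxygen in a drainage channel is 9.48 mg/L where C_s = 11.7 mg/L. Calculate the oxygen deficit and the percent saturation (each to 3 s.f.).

D ≈ 2.22 mg/L; 81.0 % saturation

D = C_s − C = 11.7 − 9.48 = 2.22 mg/L.
% saturation = 9.48/11.7 × 100 = 81.0 %.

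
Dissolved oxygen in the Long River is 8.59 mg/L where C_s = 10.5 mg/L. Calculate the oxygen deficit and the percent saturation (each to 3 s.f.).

D = C_s − C = 10.5 − 8.59 = 1.91 mg/L.
% saturation = 8.59/10.5 × 100 = 81.8 %.

D ≈ 1.91 mg/L; 81.8 % saturation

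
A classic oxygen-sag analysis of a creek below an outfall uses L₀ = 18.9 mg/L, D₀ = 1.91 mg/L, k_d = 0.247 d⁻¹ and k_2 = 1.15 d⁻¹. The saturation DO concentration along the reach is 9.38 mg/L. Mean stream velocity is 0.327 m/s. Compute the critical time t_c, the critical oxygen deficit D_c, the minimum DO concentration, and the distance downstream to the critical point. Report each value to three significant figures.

t_c ≈ 1.19 d; D_c ≈ 3.02 mg/L; min DO ≈ 6.36 mg/L; x_c ≈ 33.7 km

t_c = [1/(k_2−k_d)] ln[(k_2/k_d)(1 − D₀(k_2−k_d)/(k_d L₀))]
= [1/(1.15−0.247)] ln[(1.15/0.247)(1 − 1.91×0.9030/(0.247×18.9))]
= (1/0.9030) ln[4.656 × 0.6305] = 1.107 × ln(2.936) = 1.107 × 1.077 = 1.193 d.
L(t_c) = L₀ e^(−k_d t_c) = 18.9 × 0.7448 = 14.08 mg/L, and at the critical point k_2 D_c = k_d L, so D_c = (0.247/1.15) × 14.08 = 3.024 mg/L.
Minimum DO = C_s − D_c = 9.38 − 3.024 = 6.356 mg/L.
x_c = v t_c = 0.327 m/s × 1.193 d × 86400 s/d = 33700 m ≈ 33.7 km.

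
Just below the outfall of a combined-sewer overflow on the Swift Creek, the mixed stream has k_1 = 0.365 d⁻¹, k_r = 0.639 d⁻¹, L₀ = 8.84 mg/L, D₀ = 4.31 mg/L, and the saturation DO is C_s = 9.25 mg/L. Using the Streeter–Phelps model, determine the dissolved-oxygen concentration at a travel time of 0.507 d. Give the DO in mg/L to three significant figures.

DO ≈ 4.86 mg/L

k_1 L₀/(k_r−k_1) = 0.365×8.84/(0.639−0.365) = 3.227/0.2740 = 11.78 mg/L.
e^(−k_1 t) = e^(−0.365×0.5070) = 0.8311; e^(−k_r t) = e^(−0.639×0.5070) = 0.7233.
D = 11.78 × (0.8311 − 0.7233) + 4.31 × 0.7233 = 1.269 + 3.117 = 4.387 mg/L.
DO = C_s − D = 9.25 − 4.387 = 4.863 mg/L.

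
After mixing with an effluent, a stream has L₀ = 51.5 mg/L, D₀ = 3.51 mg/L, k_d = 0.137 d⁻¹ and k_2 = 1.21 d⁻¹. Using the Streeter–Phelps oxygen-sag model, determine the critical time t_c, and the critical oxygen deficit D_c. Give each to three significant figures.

t_c ≈ 1.32 d; D_c ≈ 4.87 mg/L

t_c = [1/(k_2−k_d)] ln[(k_2/k_d)(1 − D₀(k_2−k_d)/(k_d L₀))]
= [1/(1.21−0.137)] ln[(1.21/0.137)(1 − 3.51×1.073/(0.137×51.5))]
= (1/1.073) ln[8.832 × 0.4662] = 0.9320 × ln(4.118) = 0.9320 × 1.415 = 1.319 d.
L(t_c) = L₀ e^(−k_d t_c) = 51.5 × 0.8347 = 42.99 mg/L, and at the critical point k_2 D_c = k_d L, so D_c = (0.137/1.21) × 42.99 = 4.867 mg/L.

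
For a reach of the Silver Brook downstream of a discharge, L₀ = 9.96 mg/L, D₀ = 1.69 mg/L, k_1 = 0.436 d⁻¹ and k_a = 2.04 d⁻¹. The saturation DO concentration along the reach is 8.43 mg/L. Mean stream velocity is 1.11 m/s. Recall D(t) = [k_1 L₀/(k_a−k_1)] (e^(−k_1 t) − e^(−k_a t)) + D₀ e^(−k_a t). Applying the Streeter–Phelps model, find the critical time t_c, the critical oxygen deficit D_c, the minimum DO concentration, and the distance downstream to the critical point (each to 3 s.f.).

With k_a/k_1 = 4.679 and 1 − D₀(k_a−k_1)/(k_1 L₀) = 0.3758,
t_c = ln(4.679 × 0.3758) / (2.04 − 0.436) = ln(1.758) / 1.604 = 0.5643/1.604 = 0.3518 d.
D_c = (k_1/k_a) L₀ e^(−k_1 t_c) = (0.436/2.04) × 9.96 × e^(−0.436×0.3518) = 0.2137 × 9.96 × 0.8578 = 1.826 mg/L.
Minimum DO = C_s − D_c = 8.43 − 1.826 = 6.604 mg/L.
x_c = v t_c = 1.11 m/s × 0.3518 d × 86400 s/d = 33740 m ≈ 33.7 km.

t_c ≈ 0.352 d; D_c ≈ 1.83 mg/L; min DO ≈ 6.60 mg/L; x_c ≈ 33.7 km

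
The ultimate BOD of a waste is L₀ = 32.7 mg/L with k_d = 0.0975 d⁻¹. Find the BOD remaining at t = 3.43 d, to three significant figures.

L ≈ 23.4 mg/L

L_t = L₀ e^(−k_d t) = 32.7 × e^(−0.0975×3.43) = 32.7 × 0.7157 = 23.41 mg/L.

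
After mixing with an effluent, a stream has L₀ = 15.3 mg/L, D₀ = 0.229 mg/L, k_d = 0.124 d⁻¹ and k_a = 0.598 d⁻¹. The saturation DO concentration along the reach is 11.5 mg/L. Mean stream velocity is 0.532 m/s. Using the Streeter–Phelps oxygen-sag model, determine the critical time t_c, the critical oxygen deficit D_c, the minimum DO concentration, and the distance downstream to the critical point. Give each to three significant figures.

t_c ≈ 3.19 d; D_c ≈ 2.13 mg/L; min DO ≈ 9.37 mg/L; x_c ≈ 147 km

t_c = [1/(k_a−k_d)] ln[(k_a/k_d)(1 − D₀(k_a−k_d)/(k_d L₀))]
= [1/(0.598−0.124)] ln[(0.598/0.124)(1 − 0.229×0.4740/(0.124×15.3))]
= (1/0.4740) ln[4.823 × 0.9428] = 2.110 × ln(4.547) = 2.110 × 1.514 = 3.195 d.
D_c = (k_d/k_a) L₀ e^(−k_d t_c) = (0.124/0.598) × 15.3 × e^(−0.124×3.195) = 0.2074 × 15.3 × 0.6729 = 2.135 mg/L.
Minimum DO = C_s − D_c = 11.5 − 2.135 = 9.365 mg/L.
x_c = v t_c = 0.532 m/s × 3.195 d × 86400 s/d = 146900 m ≈ 147 km.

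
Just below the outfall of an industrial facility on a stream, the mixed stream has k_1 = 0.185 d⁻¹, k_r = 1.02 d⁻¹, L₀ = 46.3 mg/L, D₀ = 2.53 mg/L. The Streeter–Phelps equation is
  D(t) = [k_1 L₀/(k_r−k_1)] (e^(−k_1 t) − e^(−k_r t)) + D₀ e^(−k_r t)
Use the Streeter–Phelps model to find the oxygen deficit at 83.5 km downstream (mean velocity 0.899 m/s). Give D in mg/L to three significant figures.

D ≈ 5.83 mg/L

Travel time t = x/v = 83.5 km / (0.899 m/s) = 83500 m / 0.899 m/s = 92880 s = 1.075 d.
k_1 L₀/(k_r−k_1) = 0.185×46.3/(1.02−0.185) = 8.566/0.8350 = 10.26 mg/L.
e^(−k_1 t) = e^(−0.185×1.075) = 0.8197; e^(−k_r t) = e^(−1.02×1.075) = 0.3340.
D = 10.26 × (0.8197 − 0.3340) + 2.53 × 0.3340 = 4.981 + 0.8451 = 5.827 mg/L.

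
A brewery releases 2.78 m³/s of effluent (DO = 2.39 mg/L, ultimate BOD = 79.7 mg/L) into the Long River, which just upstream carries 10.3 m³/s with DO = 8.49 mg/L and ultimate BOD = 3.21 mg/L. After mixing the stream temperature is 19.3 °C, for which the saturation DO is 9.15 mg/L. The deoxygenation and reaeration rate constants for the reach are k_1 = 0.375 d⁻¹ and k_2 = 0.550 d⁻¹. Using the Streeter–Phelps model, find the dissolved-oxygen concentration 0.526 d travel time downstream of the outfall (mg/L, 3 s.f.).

Mixed DO = (10.3×8.49 + 2.78×2.39)/(10.3+2.78) = 94.09/13.08 = 7.194 mg/L.
Mixed L₀ = (10.3×3.21 + 2.78×79.7)/(13.08) = 254.6/13.08 = 19.47 mg/L.
Initial deficit D₀ = C_s − DO₀ = 9.15 − 7.194 = 1.956 mg/L.
D(0.526) = [0.375×19.47/(0.550−0.375)](e^(−0.375×0.526) − e^(−0.550×0.526)) + 1.956 e^(−0.550×0.526)
= 41.72 × (0.8210 − 0.7488) + 1.956 × 0.7488 = 4.477 mg/L.
DO = 9.15 − 4.477 = 4.673 mg/L.

DO ≈ 4.67 mg/L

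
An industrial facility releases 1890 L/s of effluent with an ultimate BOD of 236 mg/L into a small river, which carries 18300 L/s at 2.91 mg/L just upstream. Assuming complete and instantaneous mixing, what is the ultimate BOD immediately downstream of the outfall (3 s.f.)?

24.7 mg/L

Flow-weighted mixing: C = (Q_r C_r + Q_w C_w)/(Q_r + Q_w)
= (18300×2.91 + 1890×236)/(18300 + 1890) = 499300/20190 = 24.73 mg/L.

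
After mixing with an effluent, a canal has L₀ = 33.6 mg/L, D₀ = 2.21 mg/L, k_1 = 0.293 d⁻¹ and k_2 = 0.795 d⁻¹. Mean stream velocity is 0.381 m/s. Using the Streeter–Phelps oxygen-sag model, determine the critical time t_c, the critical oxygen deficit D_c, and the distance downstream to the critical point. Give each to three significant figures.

t_c ≈ 1.75 d; D_c ≈ 7.42 mg/L; x_c ≈ 57.6 km

t_c = [1/(k_2−k_1)] ln[(k_2/k_1)(1 − D₀(k_2−k_1)/(k_1 L₀))]
= [1/(0.795−0.293)] ln[(0.795/0.293)(1 − 2.21×0.5020/(0.293×33.6))]
= (1/0.5020) ln[2.713 × 0.8873] = 1.992 × ln(2.408) = 1.992 × 0.8786 = 1.750 d.
D_c = (k_1/k_2) L₀ e^(−k_1 t_c) = (0.293/0.795) × 33.6 × e^(−0.293×1.750) = 0.3686 × 33.6 × 0.5988 = 7.415 mg/L.
x_c = v t_c = 0.381 m/s × 1.750 d × 86400 s/d = 57610 m ≈ 57.6 km.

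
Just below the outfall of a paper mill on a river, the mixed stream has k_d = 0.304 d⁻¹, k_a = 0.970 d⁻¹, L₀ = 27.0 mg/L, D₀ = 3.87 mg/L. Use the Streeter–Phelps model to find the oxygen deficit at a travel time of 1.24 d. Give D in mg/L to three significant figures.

k_d L₀/(k_a−k_d) = 0.304×27.0/(0.970−0.304) = 8.208/0.6660 = 12.32 mg/L.
e^(−k_d t) = e^(−0.304×1.240) = 0.6859; e^(−k_a t) = e^(−0.970×1.240) = 0.3004.
D = 12.32 × (0.6859 − 0.3004) + 3.87 × 0.3004 = 4.752 + 1.162 = 5.915 mg/L.

D ≈ 5.91 mg/L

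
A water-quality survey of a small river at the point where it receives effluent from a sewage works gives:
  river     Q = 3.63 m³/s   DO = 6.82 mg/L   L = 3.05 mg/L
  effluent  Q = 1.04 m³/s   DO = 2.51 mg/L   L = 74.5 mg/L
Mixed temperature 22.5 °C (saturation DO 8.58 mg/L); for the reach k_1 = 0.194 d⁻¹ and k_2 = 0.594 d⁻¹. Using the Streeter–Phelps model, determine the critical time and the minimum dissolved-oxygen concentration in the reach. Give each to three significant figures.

t_c ≈ 1.92 d; minimum DO ≈ 4.31 mg/L

Mixed DO = (3.63×6.82 + 1.04×2.51)/(3.63+1.04) = 27.37/4.670 = 5.860 mg/L.
Mixed L₀ = (3.63×3.05 + 1.04×74.5)/(4.670) = 88.55/4.670 = 18.96 mg/L.
Initial deficit D₀ = C_s − DO₀ = 8.58 − 5.860 = 2.720 mg/L.
t_c = (1/0.4000) ln[(0.594/0.194)(1 − 2.720×0.4000/(0.194×18.96))] = 2.500 × ln(2.156) = 1.921 d.
D_c = (0.194/0.594) × 18.96 × e^(−0.194×1.921) = 0.3266 × 18.96 × 0.6889 = 4.266 mg/L.
Minimum DO = 8.58 − 4.266 = 4.314 mg/L.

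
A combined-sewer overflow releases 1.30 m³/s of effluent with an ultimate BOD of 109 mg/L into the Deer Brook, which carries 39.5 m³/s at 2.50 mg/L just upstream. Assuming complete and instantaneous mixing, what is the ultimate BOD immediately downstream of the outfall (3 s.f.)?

Flow-weighted mixing: C = (Q_r C_r + Q_w C_w)/(Q_r + Q_w)
= (39.5×2.50 + 1.30×109)/(39.5 + 1.30) = 240.5/40.80 = 5.893 mg/L.

5.89 mg/L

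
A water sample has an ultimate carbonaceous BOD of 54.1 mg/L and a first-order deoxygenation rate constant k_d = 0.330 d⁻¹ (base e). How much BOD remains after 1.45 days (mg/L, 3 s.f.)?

L_t = L₀ e^(−k_d t) = 54.1 × e^(−0.330×1.45) = 54.1 × 0.6197 = 33.53 mg/L.

L ≈ 33.5 mg/L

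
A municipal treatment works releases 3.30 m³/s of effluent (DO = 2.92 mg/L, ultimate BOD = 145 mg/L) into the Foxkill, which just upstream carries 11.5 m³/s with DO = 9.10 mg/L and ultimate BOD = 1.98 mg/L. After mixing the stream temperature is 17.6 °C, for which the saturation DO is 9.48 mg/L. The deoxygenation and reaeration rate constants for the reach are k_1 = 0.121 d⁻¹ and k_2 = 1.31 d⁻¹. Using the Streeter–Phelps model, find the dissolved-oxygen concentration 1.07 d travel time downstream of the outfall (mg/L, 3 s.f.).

Mixed DO = (11.5×9.10 + 3.30×2.92)/(11.5+3.30) = 114.3/14.80 = 7.722 mg/L.
Mixed L₀ = (11.5×1.98 + 3.30×145)/(14.80) = 501.3/14.80 = 33.87 mg/L.
Initial deficit D₀ = C_s − DO₀ = 9.48 − 7.722 = 1.758 mg/L.
D(1.07) = [0.121×33.87/(1.31−0.121)](e^(−0.121×1.07) − e^(−1.31×1.07)) + 1.758 e^(−1.31×1.07)
= 3.447 × (0.8786 − 0.2462) + 1.758 × 0.2462 = 2.612 mg/L.
DO = 9.48 − 2.612 = 6.868 mg/L.

DO ≈ 6.87 mg/L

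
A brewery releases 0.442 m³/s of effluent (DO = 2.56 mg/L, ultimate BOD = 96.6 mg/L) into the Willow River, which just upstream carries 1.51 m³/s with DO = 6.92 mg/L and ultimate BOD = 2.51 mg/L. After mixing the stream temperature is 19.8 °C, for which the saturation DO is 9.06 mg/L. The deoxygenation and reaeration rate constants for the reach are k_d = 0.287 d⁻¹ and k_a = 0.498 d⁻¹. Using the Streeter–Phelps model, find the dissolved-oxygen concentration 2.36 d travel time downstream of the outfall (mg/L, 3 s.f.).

Mixed DO = (1.51×6.92 + 0.442×2.56)/(1.51+0.442) = 11.58/1.952 = 5.933 mg/L.
Mixed L₀ = (1.51×2.51 + 0.442×96.6)/(1.952) = 46.49/1.952 = 23.82 mg/L.
Initial deficit D₀ = C_s − DO₀ = 9.06 − 5.933 = 3.127 mg/L.
D(2.36) = [0.287×23.82/(0.498−0.287)](e^(−0.287×2.36) − e^(−0.498×2.36)) + 3.127 e^(−0.498×2.36)
= 32.39 × (0.5080 − 0.3087) + 3.127 × 0.3087 = 7.420 mg/L.
DO = 9.06 − 7.420 = 1.640 mg/L.

DO ≈ 1.64 mg/L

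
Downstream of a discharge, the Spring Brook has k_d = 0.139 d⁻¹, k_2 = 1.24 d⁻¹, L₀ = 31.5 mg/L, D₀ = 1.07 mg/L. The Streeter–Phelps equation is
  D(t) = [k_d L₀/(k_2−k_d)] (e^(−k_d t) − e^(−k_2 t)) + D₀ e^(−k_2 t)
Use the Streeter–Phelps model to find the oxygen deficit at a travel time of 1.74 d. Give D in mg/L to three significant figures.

D ≈ 2.79 mg/L

k_d L₀/(k_2−k_d) = 0.139×31.5/(1.24−0.139) = 4.379/1.101 = 3.977 mg/L.
e^(−k_d t) = e^(−0.139×1.740) = 0.7852; e^(−k_2 t) = e^(−1.24×1.740) = 0.1156.
D = 3.977 × (0.7852 − 0.1156) + 1.07 × 0.1156 = 2.663 + 0.1237 = 2.786 mg/L.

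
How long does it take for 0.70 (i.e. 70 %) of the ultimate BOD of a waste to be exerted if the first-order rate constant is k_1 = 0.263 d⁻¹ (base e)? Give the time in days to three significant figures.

y/L₀ = 1 − e^(−k_1 t) = 0.70 ⇒ e^(−k_1 t) = 0.300
t = −ln(0.300) / 0.263 = 1.204 / 0.263 = 4.578 d.

t ≈ 4.58 d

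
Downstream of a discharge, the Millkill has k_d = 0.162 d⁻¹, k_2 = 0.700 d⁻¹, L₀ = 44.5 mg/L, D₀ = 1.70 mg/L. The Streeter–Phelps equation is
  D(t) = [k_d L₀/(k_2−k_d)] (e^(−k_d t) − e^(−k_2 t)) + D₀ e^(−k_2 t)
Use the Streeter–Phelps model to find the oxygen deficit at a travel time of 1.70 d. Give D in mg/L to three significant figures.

k_d L₀/(k_2−k_d) = 0.162×44.5/(0.700−0.162) = 7.209/0.5380 = 13.40 mg/L.
e^(−k_d t) = e^(−0.162×1.700) = 0.7593; e^(−k_2 t) = e^(−0.700×1.700) = 0.3042.
D = 13.40 × (0.7593 − 0.3042) + 1.70 × 0.3042 = 6.097 + 0.5172 = 6.615 mg/L.

D ≈ 6.61 mg/L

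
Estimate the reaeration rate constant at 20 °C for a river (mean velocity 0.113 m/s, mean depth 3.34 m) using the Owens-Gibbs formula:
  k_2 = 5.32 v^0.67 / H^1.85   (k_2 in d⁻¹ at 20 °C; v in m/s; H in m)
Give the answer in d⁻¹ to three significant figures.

k_2 ≈ 0.133 d⁻¹

k_2 = 5.32 × 0.113^0.67 / 3.34^1.85 = 5.32 × 0.2320 / 9.310 = 0.1326 d⁻¹.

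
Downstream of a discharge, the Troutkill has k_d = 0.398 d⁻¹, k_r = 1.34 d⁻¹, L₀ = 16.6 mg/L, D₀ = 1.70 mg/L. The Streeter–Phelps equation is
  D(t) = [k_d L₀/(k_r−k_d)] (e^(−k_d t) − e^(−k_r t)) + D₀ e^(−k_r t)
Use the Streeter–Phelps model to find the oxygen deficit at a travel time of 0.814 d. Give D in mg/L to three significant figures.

D ≈ 3.29 mg/L

k_d L₀/(k_r−k_d) = 0.398×16.6/(1.34−0.398) = 6.607/0.9420 = 7.014 mg/L.
e^(−k_d t) = e^(−0.398×0.8140) = 0.7233; e^(−k_r t) = e^(−1.34×0.8140) = 0.3360.
D = 7.014 × (0.7233 − 0.3360) + 1.70 × 0.3360 = 2.716 + 0.5711 = 3.288 mg/L.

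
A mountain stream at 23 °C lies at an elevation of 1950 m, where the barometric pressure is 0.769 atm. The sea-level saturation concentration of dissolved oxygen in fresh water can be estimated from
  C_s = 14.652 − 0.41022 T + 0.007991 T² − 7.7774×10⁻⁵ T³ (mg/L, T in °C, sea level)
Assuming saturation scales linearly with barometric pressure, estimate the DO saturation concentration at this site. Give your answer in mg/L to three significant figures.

At sea level: C_s = 14.652 − 0.41022×23 + 0.007991×23² − 7.7774×10⁻⁵×23³ = 8.498 mg/L.
Pressure correction: C_s' = 8.498 × 0.769 = 6.535 mg/L.

C_s ≈ 6.53 mg/L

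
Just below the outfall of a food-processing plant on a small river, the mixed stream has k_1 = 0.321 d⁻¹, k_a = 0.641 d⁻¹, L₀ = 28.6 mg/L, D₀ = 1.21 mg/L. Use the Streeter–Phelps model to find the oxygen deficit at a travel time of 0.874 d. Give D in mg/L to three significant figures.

k_1 L₀/(k_a−k_1) = 0.321×28.6/(0.641−0.321) = 9.181/0.3200 = 28.69 mg/L.
e^(−k_1 t) = e^(−0.321×0.8740) = 0.7554; e^(−k_a t) = e^(−0.641×0.8740) = 0.5711.
D = 28.69 × (0.7554 − 0.5711) + 1.21 × 0.5711 = 5.287 + 0.6910 = 5.978 mg/L.

D ≈ 5.98 mg/L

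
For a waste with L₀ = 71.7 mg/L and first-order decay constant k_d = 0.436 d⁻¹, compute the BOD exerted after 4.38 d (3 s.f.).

y_t = L₀(1 − e^(−k_d t)) = 71.7 × (1 − e^(−0.436×4.38))
= 71.7 × (1 − 0.1481) = 71.7 × 0.8519 = 61.08 mg/L.

y ≈ 61.1 mg/L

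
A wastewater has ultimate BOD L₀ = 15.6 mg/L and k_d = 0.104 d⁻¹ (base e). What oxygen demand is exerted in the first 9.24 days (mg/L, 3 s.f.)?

y ≈ 9.63 mg/L

y_t = L₀(1 − e^(−k_d t)) = 15.6 × (1 − e^(−0.104×9.24))
= 15.6 × (1 − 0.3825) = 15.6 × 0.6175 = 9.633 mg/L.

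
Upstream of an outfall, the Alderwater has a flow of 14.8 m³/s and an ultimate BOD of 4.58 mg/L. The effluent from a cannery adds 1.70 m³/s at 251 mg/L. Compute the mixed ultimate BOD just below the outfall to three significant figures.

Flow-weighted mixing: C = (Q_r C_r + Q_w C_w)/(Q_r + Q_w)
= (14.8×4.58 + 1.70×251)/(14.8 + 1.70) = 494.5/16.50 = 29.97 mg/L.

30.0 mg/L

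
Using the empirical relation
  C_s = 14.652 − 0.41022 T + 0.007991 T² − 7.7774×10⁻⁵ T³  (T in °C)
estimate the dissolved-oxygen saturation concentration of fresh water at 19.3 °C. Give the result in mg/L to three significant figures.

C_s = 14.652 − 0.41022×19.3 + 0.007991×19.3² − 7.7774×10⁻⁵×19.3³ = 9.152 mg/L.

C_s ≈ 9.15 mg/L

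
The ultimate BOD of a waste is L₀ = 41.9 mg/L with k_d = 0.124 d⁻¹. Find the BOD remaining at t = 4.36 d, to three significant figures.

L ≈ 24.4 mg/L

L_t = L₀ e^(−k_d t) = 41.9 × e^(−0.124×4.36) = 41.9 × 0.5824 = 24.40 mg/L.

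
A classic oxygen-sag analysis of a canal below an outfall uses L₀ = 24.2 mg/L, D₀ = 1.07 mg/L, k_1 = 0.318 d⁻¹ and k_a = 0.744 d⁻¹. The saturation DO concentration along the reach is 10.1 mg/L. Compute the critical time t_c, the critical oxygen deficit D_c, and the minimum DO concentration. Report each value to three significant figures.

t_c ≈ 1.85 d; D_c ≈ 5.74 mg/L; min DO ≈ 4.36 mg/L

t_c = [1/(k_a−k_1)] ln[(k_a/k_1)(1 − D₀(k_a−k_1)/(k_1 L₀))]
= [1/(0.744−0.318)] ln[(0.744/0.318)(1 − 1.07×0.4260/(0.318×24.2))]
= (1/0.4260) ln[2.340 × 0.9408] = 2.347 × ln(2.201) = 2.347 × 0.7889 = 1.852 d.
L(t_c) = L₀ e^(−k_1 t_c) = 24.2 × 0.5549 = 13.43 mg/L, and at the critical point k_a D_c = k_1 L, so D_c = (0.318/0.744) × 13.43 = 5.740 mg/L.
Minimum DO = C_s − D_c = 10.1 − 5.740 = 4.360 mg/L.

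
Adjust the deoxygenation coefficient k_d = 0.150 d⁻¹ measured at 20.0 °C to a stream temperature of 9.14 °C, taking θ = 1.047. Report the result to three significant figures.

k_d(T₂) = k_d(T₁) · θ^(T₂−T₁) = 0.150 × 1.047^(9.14−20.0)
= 0.150 × 1.047^-10.9 = 0.150 × 0.6073 = 0.09109 d⁻¹.

k_d ≈ 0.0911 d⁻¹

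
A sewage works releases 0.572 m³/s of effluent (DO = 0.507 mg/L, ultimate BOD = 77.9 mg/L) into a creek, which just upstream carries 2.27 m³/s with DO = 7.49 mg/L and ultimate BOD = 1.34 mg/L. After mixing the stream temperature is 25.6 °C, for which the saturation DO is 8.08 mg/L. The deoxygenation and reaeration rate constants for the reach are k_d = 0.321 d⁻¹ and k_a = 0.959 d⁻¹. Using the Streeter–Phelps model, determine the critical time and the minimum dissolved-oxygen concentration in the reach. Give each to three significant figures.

Mixed DO = (2.27×7.49 + 0.572×0.507)/(2.27+0.572) = 17.29/2.842 = 6.085 mg/L.
Mixed L₀ = (2.27×1.34 + 0.572×77.9)/(2.842) = 47.60/2.842 = 16.75 mg/L.
Initial deficit D₀ = C_s − DO₀ = 8.08 − 6.085 = 1.995 mg/L.
t_c = (1/0.6380) ln[(0.959/0.321)(1 − 1.995×0.6380/(0.321×16.75))] = 1.567 × ln(2.280) = 1.292 d.
D_c = (0.321/0.959) × 16.75 × e^(−0.321×1.292) = 0.3347 × 16.75 × 0.6605 = 3.703 mg/L.
Minimum DO = 8.08 − 3.703 = 4.377 mg/L.

t_c ≈ 1.29 d; minimum DO ≈ 4.38 mg/L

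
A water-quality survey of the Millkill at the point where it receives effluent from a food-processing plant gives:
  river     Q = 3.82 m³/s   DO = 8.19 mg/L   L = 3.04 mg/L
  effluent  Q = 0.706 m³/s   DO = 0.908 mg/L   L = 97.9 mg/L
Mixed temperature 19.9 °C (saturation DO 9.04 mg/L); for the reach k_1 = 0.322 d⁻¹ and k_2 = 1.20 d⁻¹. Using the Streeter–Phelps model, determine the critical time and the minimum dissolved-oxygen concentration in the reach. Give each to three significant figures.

Mixed DO = (3.82×8.19 + 0.706×0.908)/(3.82+0.706) = 31.93/4.526 = 7.054 mg/L.
Mixed L₀ = (3.82×3.04 + 0.706×97.9)/(4.526) = 80.73/4.526 = 17.84 mg/L.
Initial deficit D₀ = C_s − DO₀ = 9.04 − 7.054 = 1.986 mg/L.
t_c = (1/0.8780) ln[(1.20/0.322)(1 − 1.986×0.8780/(0.322×17.84))] = 1.139 × ln(2.595) = 1.086 d.
D_c = (0.322/1.20) × 17.84 × e^(−0.322×1.086) = 0.2683 × 17.84 × 0.7049 = 3.374 mg/L.
Minimum DO = 9.04 − 3.374 = 5.666 mg/L.

t_c ≈ 1.09 d; minimum DO ≈ 5.67 mg/L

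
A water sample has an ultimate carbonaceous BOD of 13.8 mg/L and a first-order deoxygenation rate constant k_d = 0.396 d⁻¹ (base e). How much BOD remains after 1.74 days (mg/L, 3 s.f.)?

L ≈ 6.93 mg/L

L_t = L₀ e^(−k_d t) = 13.8 × e^(−0.396×1.74) = 13.8 × 0.5021 = 6.928 mg/L.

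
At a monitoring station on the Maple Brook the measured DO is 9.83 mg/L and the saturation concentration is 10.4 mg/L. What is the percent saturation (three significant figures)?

% saturation = C/C_s × 100 = 9.83/10.4 × 100 = 94.5 %.

94.5 % saturation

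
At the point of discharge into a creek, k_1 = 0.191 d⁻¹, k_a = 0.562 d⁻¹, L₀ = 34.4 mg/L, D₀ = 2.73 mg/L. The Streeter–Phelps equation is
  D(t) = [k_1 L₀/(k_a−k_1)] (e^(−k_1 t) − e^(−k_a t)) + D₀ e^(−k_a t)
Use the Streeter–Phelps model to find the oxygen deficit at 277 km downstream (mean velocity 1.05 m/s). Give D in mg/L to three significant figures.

Travel time t = x/v = 277 km / (1.05 m/s) = 277000 m / 1.05 m/s = 263800 s = 3.053 d.
k_1 L₀/(k_a−k_1) = 0.191×34.4/(0.562−0.191) = 6.570/0.3710 = 17.71 mg/L.
e^(−k_1 t) = e^(−0.191×3.053) = 0.5581; e^(−k_a t) = e^(−0.562×3.053) = 0.1798.
D = 17.71 × (0.5581 − 0.1798) + 2.73 × 0.1798 = 6.700 + 0.4908 = 7.191 mg/L.

D ≈ 7.19 mg/L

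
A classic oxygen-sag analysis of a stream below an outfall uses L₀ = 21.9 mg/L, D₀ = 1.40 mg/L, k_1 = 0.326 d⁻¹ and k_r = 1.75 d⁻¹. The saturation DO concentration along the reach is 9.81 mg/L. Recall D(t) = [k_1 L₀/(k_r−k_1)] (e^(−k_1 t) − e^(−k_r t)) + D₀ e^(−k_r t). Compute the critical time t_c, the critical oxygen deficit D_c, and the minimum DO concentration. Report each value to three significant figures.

With k_r/k_1 = 5.368 and 1 − D₀(k_r−k_1)/(k_1 L₀) = 0.7208,
t_c = ln(5.368 × 0.7208) / (1.75 − 0.326) = ln(3.869) / 1.424 = 1.353/1.424 = 0.9502 d.
L(t_c) = L₀ e^(−k_1 t_c) = 21.9 × 0.7336 = 16.07 mg/L, and at the critical point k_r D_c = k_1 L, so D_c = (0.326/1.75) × 16.07 = 2.993 mg/L.
Minimum DO = C_s − D_c = 9.81 − 2.993 = 6.817 mg/L.

t_c ≈ 0.950 d; D_c ≈ 2.99 mg/L; min DO ≈ 6.82 mg/L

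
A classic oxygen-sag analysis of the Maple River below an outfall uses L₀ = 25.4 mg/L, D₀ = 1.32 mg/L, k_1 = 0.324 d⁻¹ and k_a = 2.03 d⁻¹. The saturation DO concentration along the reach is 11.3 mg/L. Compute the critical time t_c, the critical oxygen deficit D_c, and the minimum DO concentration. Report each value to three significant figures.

t_c ≈ 0.888 d; D_c ≈ 3.04 mg/L; min DO ≈ 8.26 mg/L

t_c = [1/(k_a−k_1)] ln[(k_a/k_1)(1 − D₀(k_a−k_1)/(k_1 L₀))]
= [1/(2.03−0.324)] ln[(2.03/0.324)(1 − 1.32×1.706/(0.324×25.4))]
= (1/1.706) ln[6.265 × 0.7264] = 0.5862 × ln(4.551) = 0.5862 × 1.515 = 0.8882 d.
D_c = (k_1/k_a) L₀ e^(−k_1 t_c) = (0.324/2.03) × 25.4 × e^(−0.324×0.8882) = 0.1596 × 25.4 × 0.7499 = 3.040 mg/L.
Minimum DO = C_s − D_c = 11.3 − 3.040 = 8.260 mg/L.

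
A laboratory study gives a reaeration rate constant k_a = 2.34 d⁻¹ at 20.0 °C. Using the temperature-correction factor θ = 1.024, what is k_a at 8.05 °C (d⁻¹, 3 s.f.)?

k_a(T₂) = k_a(T₁) · θ^(T₂−T₁) = 2.34 × 1.024^(8.05−20.0)
= 2.34 × 1.024^-11.9 = 2.34 × 0.7532 = 1.763 d⁻¹.

k_a ≈ 1.76 d⁻¹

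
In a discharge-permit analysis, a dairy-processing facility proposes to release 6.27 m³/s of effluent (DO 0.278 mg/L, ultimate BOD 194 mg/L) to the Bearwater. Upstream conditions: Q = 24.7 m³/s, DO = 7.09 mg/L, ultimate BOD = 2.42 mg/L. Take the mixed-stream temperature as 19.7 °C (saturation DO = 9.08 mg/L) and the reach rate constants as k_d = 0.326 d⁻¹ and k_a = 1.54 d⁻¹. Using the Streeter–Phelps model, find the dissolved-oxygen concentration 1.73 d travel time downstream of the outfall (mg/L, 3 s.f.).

DO ≈ 3.32 mg/L

Mixed DO = (24.7×7.09 + 6.27×0.278)/(24.7+6.27) = 176.9/30.97 = 5.711 mg/L.
Mixed L₀ = (24.7×2.42 + 6.27×194)/(30.97) = 1276/30.97 = 41.21 mg/L.
Initial deficit D₀ = C_s − DO₀ = 9.08 − 5.711 = 3.369 mg/L.
D(1.73) = [0.326×41.21/(1.54−0.326)](e^(−0.326×1.73) − e^(−1.54×1.73)) + 3.369 e^(−1.54×1.73)
= 11.07 × (0.5689 − 0.06966) + 3.369 × 0.06966 = 5.759 mg/L.
DO = 9.08 − 5.759 = 3.321 mg/L.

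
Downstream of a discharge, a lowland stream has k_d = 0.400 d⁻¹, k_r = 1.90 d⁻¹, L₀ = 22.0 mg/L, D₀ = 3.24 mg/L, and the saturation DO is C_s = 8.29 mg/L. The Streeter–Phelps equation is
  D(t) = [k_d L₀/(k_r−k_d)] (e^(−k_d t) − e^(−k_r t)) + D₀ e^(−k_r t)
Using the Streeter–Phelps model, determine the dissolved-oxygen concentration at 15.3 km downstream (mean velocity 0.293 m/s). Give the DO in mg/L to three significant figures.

Travel time t = x/v = 15.3 km / (0.293 m/s) = 15300 m / 0.293 m/s = 52220 s = 0.6044 d.
k_d L₀/(k_r−k_d) = 0.400×22.0/(1.90−0.400) = 8.800/1.500 = 5.867 mg/L.
e^(−k_d t) = e^(−0.400×0.6044) = 0.7853; e^(−k_r t) = e^(−1.90×0.6044) = 0.3172.
D = 5.867 × (0.7853 − 0.3172) + 3.24 × 0.3172 = 2.746 + 1.028 = 3.774 mg/L.
DO = C_s − D = 8.29 − 3.774 = 4.516 mg/L.

DO ≈ 4.52 mg/L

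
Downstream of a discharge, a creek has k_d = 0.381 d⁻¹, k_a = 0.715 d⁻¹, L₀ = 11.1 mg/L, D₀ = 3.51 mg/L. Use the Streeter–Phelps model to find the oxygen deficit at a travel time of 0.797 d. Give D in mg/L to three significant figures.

k_d L₀/(k_a−k_d) = 0.381×11.1/(0.715−0.381) = 4.229/0.3340 = 12.66 mg/L.
e^(−k_d t) = e^(−0.381×0.7970) = 0.7381; e^(−k_a t) = e^(−0.715×0.7970) = 0.5656.
D = 12.66 × (0.7381 − 0.5656) + 3.51 × 0.5656 = 2.184 + 1.985 = 4.170 mg/L.

D ≈ 4.17 mg/L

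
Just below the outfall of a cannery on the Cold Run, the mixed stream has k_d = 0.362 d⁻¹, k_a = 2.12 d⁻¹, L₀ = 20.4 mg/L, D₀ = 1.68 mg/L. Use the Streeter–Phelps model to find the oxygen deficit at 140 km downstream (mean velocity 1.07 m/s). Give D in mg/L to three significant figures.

D ≈ 2.33 mg/L

Travel time t = x/v = 140 km / (1.07 m/s) = 140000 m / 1.07 m/s = 130800 s = 1.514 d.
k_d L₀/(k_a−k_d) = 0.362×20.4/(2.12−0.362) = 7.385/1.758 = 4.201 mg/L.
e^(−k_d t) = e^(−0.362×1.514) = 0.5780; e^(−k_a t) = e^(−2.12×1.514) = 0.04034.
D = 4.201 × (0.5780 − 0.04034) + 1.68 × 0.04034 = 2.259 + 0.06777 = 2.326 mg/L.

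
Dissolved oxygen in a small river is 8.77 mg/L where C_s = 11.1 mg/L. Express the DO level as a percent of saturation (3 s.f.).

% saturation = C/C_s × 100 = 8.77/11.1 × 100 = 79.0 %.

79.0 % saturation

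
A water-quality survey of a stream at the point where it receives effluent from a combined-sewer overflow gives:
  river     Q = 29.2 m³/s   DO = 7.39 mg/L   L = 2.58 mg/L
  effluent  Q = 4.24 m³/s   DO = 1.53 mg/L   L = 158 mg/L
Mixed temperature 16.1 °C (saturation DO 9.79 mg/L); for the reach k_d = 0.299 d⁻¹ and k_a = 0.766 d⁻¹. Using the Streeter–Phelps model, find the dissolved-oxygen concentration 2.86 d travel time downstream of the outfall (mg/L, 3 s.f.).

DO ≈ 4.97 mg/L

Mixed DO = (29.2×7.39 + 4.24×1.53)/(29.2+4.24) = 222.3/33.44 = 6.647 mg/L.
Mixed L₀ = (29.2×2.58 + 4.24×158)/(33.44) = 745.3/33.44 = 22.29 mg/L.
Initial deficit D₀ = C_s − DO₀ = 9.79 − 6.647 = 3.143 mg/L.
D(2.86) = [0.299×22.29/(0.766−0.299)](e^(−0.299×2.86) − e^(−0.766×2.86)) + 3.143 e^(−0.766×2.86)
= 14.27 × (0.4252 − 0.1118) + 3.143 × 0.1118 = 4.823 mg/L.
DO = 9.79 − 4.823 = 4.967 mg/L.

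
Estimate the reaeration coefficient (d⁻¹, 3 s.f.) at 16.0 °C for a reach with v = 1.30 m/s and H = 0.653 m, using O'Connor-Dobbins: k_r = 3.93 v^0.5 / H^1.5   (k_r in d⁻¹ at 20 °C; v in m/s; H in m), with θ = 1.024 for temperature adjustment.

k_r ≈ 7.72 d⁻¹

k_r(20) = 3.93 × 1.30^0.5 / 0.653^1.5 = 3.93 × 1.140 / 0.5277 = 8.492 d⁻¹.
k_r(16.0) = 8.492 × 1.024^(16.0−20) = 8.492 × 0.9095 = 7.723 d⁻¹.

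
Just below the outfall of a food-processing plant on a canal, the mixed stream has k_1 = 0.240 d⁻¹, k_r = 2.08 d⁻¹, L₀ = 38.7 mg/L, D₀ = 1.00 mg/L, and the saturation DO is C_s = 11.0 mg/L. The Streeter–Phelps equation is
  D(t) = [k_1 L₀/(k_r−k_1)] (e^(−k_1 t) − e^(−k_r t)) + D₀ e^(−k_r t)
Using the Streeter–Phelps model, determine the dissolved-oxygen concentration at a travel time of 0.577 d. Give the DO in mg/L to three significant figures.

k_1 L₀/(k_r−k_1) = 0.240×38.7/(2.08−0.240) = 9.288/1.840 = 5.048 mg/L.
e^(−k_1 t) = e^(−0.240×0.5770) = 0.8707; e^(−k_r t) = e^(−2.08×0.5770) = 0.3011.
D = 5.048 × (0.8707 − 0.3011) + 1.00 × 0.3011 = 2.875 + 0.3011 = 3.176 mg/L.
DO = C_s − D = 11.0 − 3.176 = 7.824 mg/L.

DO ≈ 7.82 mg/L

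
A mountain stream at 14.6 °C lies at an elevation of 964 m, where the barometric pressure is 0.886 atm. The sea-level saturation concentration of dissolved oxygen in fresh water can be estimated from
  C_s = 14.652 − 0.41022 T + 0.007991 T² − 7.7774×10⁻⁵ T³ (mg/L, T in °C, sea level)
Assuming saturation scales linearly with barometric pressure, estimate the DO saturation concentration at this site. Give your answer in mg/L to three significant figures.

C_s ≈ 8.97 mg/L

At sea level: C_s = 14.652 − 0.41022×14.6 + 0.007991×14.6² − 7.7774×10⁻⁵×14.6³ = 10.12 mg/L.
Pressure correction: C_s' = 10.12 × 0.886 = 8.970 mg/L.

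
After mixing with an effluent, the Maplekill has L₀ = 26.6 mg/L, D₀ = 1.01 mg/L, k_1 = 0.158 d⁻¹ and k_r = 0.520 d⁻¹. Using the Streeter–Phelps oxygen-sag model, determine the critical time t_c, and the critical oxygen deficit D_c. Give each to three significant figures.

With k_r/k_1 = 3.291 and 1 − D₀(k_r−k_1)/(k_1 L₀) = 0.9130,
t_c = ln(3.291 × 0.9130) / (0.520 − 0.158) = ln(3.005) / 0.3620 = 1.100/0.3620 = 3.039 d.
D_c = (k_1/k_r) L₀ e^(−k_1 t_c) = (0.158/0.520) × 26.6 × e^(−0.158×3.039) = 0.3038 × 26.6 × 0.6187 = 5.000 mg/L.

t_c ≈ 3.04 d; D_c ≈ 5.00 mg/L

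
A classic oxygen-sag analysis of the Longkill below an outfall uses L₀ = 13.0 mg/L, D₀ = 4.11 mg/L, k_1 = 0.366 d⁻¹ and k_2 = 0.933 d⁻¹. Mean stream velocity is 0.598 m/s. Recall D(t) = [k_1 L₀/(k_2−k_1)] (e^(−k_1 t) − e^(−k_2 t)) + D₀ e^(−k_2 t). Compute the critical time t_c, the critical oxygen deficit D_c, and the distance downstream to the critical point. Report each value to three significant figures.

At the critical point dD/dt = 0, so k_1 L₀ e^(−k_1 t) = k_2 D. Substituting D(t) from the Streeter–Phelps equation and solving for t gives
t_c = ln[(k_2/k_1)(1 − D₀(k_2−k_1)/(k_1 L₀))] / (k_2−k_1).
Here k_2−k_1 = 0.5670 d⁻¹ and 1 − D₀(k_2−k_1)/(k_1 L₀) = 1 − 4.11×0.5670/(0.366×13.0) = 0.5102, so
t_c = ln(2.549 × 0.5102) / 0.5670 = 0.2629 / 0.5670 = 0.4636 d.
D_c = (k_1/k_2) L₀ e^(−k_1 t_c) = (0.366/0.933) × 13.0 × e^(−0.366×0.4636) = 0.3923 × 13.0 × 0.8439 = 4.304 mg/L.
x_c = v t_c = 0.598 m/s × 0.4636 d × 86400 s/d = 23950 m ≈ 24.0 km.

t_c ≈ 0.464 d; D_c ≈ 4.30 mg/L; x_c ≈ 24.0 km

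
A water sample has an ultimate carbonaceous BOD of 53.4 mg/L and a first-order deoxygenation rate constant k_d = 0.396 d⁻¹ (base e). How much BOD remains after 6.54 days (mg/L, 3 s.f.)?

L_t = L₀ e^(−k_d t) = 53.4 × e^(−0.396×6.54) = 53.4 × 0.07503 = 4.007 mg/L.

L ≈ 4.01 mg/L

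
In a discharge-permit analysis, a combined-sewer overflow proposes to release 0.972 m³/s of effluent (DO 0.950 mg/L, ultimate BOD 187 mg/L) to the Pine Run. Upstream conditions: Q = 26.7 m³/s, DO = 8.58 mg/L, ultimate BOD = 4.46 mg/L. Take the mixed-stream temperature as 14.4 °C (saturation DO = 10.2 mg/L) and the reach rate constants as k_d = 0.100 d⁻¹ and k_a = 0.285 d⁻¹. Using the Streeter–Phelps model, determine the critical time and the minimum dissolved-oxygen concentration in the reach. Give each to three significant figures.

Mixed DO = (26.7×8.58 + 0.972×0.950)/(26.7+0.972) = 230.0/27.67 = 8.312 mg/L.
Mixed L₀ = (26.7×4.46 + 0.972×187)/(27.67) = 300.8/27.67 = 10.87 mg/L.
Initial deficit D₀ = C_s − DO₀ = 10.2 − 8.312 = 1.888 mg/L.
t_c = (1/0.1850) ln[(0.285/0.100)(1 − 1.888×0.1850/(0.100×10.87))] = 5.405 × ln(1.934) = 3.566 d.
D_c = (0.100/0.285) × 10.87 × e^(−0.100×3.566) = 0.3509 × 10.87 × 0.7000 = 2.670 mg/L.
Minimum DO = 10.2 − 2.670 = 7.530 mg/L.

t_c ≈ 3.57 d; minimum DO ≈ 7.53 mg/L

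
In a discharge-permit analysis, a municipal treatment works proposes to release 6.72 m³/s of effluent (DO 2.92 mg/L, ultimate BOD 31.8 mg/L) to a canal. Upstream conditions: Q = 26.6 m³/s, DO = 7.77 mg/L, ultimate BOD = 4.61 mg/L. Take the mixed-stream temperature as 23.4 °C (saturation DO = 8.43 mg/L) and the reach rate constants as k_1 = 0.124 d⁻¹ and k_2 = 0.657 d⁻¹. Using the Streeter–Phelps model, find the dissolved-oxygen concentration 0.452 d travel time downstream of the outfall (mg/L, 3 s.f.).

DO ≈ 6.74 mg/L

Mixed DO = (26.6×7.77 + 6.72×2.92)/(26.6+6.72) = 226.3/33.32 = 6.792 mg/L.
Mixed L₀ = (26.6×4.61 + 6.72×31.8)/(33.32) = 336.3/33.32 = 10.09 mg/L.
Initial deficit D₀ = C_s − DO₀ = 8.43 − 6.792 = 1.638 mg/L.
D(0.452) = [0.124×10.09/(0.657−0.124)](e^(−0.124×0.452) − e^(−0.657×0.452)) + 1.638 e^(−0.657×0.452)
= 2.348 × (0.9455 − 0.7431) + 1.638 × 0.7431 = 1.693 mg/L.
DO = 8.43 − 1.693 = 6.737 mg/L.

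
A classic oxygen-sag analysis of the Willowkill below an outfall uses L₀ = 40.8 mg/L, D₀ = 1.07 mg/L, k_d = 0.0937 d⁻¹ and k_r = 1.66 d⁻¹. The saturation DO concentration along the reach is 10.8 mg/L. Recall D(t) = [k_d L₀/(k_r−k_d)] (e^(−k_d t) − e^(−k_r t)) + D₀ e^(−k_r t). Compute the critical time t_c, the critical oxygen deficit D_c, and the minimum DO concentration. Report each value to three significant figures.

t_c ≈ 1.47 d; D_c ≈ 2.01 mg/L; min DO ≈ 8.79 mg/L

t_c = [1/(k_r−k_d)] ln[(k_r/k_d)(1 − D₀(k_r−k_d)/(k_d L₀))]
= [1/(1.66−0.0937)] ln[(1.66/0.0937)(1 − 1.07×1.566/(0.0937×40.8))]
= (1/1.566) ln[17.72 × 0.5616] = 0.6384 × ln(9.950) = 0.6384 × 2.298 = 1.467 d.
D_c = (k_d/k_r) L₀ e^(−k_d t_c) = (0.0937/1.66) × 40.8 × e^(−0.0937×1.467) = 0.05645 × 40.8 × 0.8716 = 2.007 mg/L.
Minimum DO = C_s − D_c = 10.8 − 2.007 = 8.793 mg/L.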